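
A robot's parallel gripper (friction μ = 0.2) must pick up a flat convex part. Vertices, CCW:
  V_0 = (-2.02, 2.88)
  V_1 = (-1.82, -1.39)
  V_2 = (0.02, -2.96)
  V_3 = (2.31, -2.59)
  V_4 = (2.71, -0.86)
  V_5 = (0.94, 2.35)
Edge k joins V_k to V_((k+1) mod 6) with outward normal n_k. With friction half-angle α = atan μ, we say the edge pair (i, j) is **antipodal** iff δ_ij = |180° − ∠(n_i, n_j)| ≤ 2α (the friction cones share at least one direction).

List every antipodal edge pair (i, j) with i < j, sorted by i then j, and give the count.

α = atan 0.2 = 11.31°;  2α = 22.62°
n_0 = (-0.9989, -0.0468)
n_1 = (-0.6491, -0.7607)
n_2 = (+0.1595, -0.9872)
n_3 = (+0.9743, -0.2253)
n_4 = (+0.8757, +0.4829)
n_5 = (+0.1763, +0.9843)
  (0,1): δ = 133.15°  ·
  (0,2): δ = 83.50°  ·
  (0,3): δ = 15.70°  ✓
  (0,4): δ = 26.19°  ·
  (0,5): δ = 77.17°  ·
  (1,2): δ = 130.35°  ·
  (1,3): δ = 62.55°  ·
  (1,4): δ = 20.65°  ✓
  (1,5): δ = 30.32°  ·
  (2,3): δ = 112.20°  ·
  (2,4): δ = 70.31°  ·
  (2,5): δ = 19.33°  ✓
  (3,4): δ = 138.11°  ·
  (3,5): δ = 87.13°  ·
  (4,5): δ = 129.02°  ·
antipodal pairs: 3

count = 3; pairs: (0,3), (1,4), (2,5)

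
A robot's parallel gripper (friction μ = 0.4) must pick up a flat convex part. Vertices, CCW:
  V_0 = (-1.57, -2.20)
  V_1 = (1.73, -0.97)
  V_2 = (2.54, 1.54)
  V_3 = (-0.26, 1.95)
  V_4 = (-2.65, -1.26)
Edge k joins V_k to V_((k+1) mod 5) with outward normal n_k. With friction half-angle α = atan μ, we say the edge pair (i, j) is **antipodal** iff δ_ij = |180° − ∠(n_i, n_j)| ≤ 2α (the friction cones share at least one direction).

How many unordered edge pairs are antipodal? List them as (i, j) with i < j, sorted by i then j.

count = 4; pairs: (0,2), (0,3), (1,3), (2,4)

α = atan 0.4 = 21.80°;  2α = 43.60°
n_0 = (+0.3493, -0.9370)
n_1 = (+0.9517, -0.3071)
n_2 = (+0.1449, +0.9894)
n_3 = (-0.8021, +0.5972)
n_4 = (-0.6565, -0.7543)
  (0,1): δ = 128.33°  ·
  (0,2): δ = 28.77°  ✓
  (0,3): δ = 32.89°  ✓
  (0,4): δ = 118.52°  ·
  (1,2): δ = 80.45°  ·
  (1,3): δ = 18.78°  ✓
  (1,4): δ = 66.85°  ·
  (2,3): δ = 118.34°  ·
  (2,4): δ = 32.70°  ✓
  (3,4): δ = 94.37°  ·
antipodal pairs: 4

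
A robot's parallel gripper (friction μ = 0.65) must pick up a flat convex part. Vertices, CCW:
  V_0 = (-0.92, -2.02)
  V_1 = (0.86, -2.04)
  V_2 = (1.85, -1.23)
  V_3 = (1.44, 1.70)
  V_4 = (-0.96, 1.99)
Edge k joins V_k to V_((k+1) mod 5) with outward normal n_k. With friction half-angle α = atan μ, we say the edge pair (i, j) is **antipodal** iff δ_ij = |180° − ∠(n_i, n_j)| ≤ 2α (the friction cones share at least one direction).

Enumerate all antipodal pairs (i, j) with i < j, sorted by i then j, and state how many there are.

α = atan 0.65 = 33.02°;  2α = 66.05°
n_0 = (-0.0112, -0.9999)
n_1 = (+0.6332, -0.7740)
n_2 = (+0.9904, +0.1386)
n_3 = (+0.1200, +0.9928)
n_4 = (-1.0000, -0.0100)
  (0,1): δ = 140.07°  ·
  (0,2): δ = 81.39°  ·
  (0,3): δ = 6.25°  ✓
  (0,4): δ = 91.22°  ·
  (1,2): δ = 121.32°  ·
  (1,3): δ = 46.18°  ✓
  (1,4): δ = 51.28°  ✓
  (2,3): δ = 104.86°  ·
  (2,4): δ = 7.39°  ✓
  (3,4): δ = 82.54°  ·
antipodal pairs: 4

count = 4; pairs: (0,3), (1,3), (1,4), (2,4)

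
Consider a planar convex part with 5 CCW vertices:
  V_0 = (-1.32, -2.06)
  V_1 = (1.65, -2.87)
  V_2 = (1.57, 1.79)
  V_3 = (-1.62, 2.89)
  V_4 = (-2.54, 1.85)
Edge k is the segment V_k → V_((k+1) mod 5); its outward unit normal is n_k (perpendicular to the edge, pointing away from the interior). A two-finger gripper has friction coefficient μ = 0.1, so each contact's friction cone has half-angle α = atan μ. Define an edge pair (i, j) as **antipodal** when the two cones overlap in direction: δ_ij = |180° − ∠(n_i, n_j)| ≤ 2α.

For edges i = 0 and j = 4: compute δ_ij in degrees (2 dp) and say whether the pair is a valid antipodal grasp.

δ = 122.58°, invalid

α = atan 0.1 = 5.71°;  2α = 11.42°
edge 0: e_0 = (+2.97, -0.81);  n_0 = (-0.2631, -0.9648)
edge 4: e_4 = (+1.22, -3.91);  n_4 = (-0.9546, -0.2979)
∠(n_0, n_4) = 57.42°
δ = |180° − 57.42°| = 122.58°
122.58° > 2α = 11.42°  →  invalid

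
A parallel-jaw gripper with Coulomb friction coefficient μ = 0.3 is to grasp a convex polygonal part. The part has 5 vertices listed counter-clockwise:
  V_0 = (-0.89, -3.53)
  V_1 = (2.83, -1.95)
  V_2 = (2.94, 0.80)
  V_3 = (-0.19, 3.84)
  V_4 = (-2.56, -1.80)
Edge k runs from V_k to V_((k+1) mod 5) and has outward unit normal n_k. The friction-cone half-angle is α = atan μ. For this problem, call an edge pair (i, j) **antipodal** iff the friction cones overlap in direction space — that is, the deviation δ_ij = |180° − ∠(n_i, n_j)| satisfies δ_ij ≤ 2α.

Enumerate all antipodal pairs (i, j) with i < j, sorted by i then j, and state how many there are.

count = 2; pairs: (1,3), (2,4)

α = atan 0.3 = 16.70°;  2α = 33.40°
n_0 = (+0.3909, -0.9204)
n_1 = (+0.9992, -0.0400)
n_2 = (+0.6967, +0.7173)
n_3 = (-0.9219, +0.3874)
n_4 = (-0.7195, -0.6945)
  (0,1): δ = 115.30°  ·
  (0,2): δ = 67.18°  ·
  (0,3): δ = 44.19°  ·
  (0,4): δ = 110.98°  ·
  (1,2): δ = 131.87°  ·
  (1,3): δ = 20.50°  ✓
  (1,4): δ = 46.28°  ·
  (2,3): δ = 68.63°  ·
  (2,4): δ = 1.85°  ✓
  (3,4): δ = 113.22°  ·
antipodal pairs: 2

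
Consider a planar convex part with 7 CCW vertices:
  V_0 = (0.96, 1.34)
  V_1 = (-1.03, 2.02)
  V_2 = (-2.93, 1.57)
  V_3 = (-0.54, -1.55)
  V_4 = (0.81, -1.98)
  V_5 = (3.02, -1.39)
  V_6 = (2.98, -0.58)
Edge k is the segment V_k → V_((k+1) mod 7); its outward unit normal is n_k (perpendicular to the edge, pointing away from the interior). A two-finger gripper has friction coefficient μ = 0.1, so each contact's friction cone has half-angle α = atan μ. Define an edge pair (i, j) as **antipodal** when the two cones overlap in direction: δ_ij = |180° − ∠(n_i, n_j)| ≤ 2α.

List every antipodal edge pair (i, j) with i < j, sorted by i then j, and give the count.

α = atan 0.1 = 5.71°;  2α = 11.42°
n_0 = (+0.3234, +0.9463)
n_1 = (-0.2305, +0.9731)
n_2 = (-0.7939, -0.6081)
n_3 = (-0.3035, -0.9528)
n_4 = (+0.2579, -0.9662)
n_5 = (+0.9988, +0.0493)
n_6 = (+0.6889, +0.7248)
  (0,1): δ = 147.81°  ·
  (0,2): δ = 33.68°  ·
  (0,3): δ = 1.20°  ✓
  (0,4): δ = 33.81°  ·
  (0,5): δ = 111.69°  ·
  (0,6): δ = 155.32°  ·
  (1,2): δ = 65.87°  ·
  (1,3): δ = 30.99°  ·
  (1,4): δ = 1.62°  ✓
  (1,5): δ = 79.50°  ·
  (1,6): δ = 123.13°  ·
  (2,3): δ = 145.12°  ·
  (2,4): δ = 112.51°  ·
  (2,5): δ = 34.63°  ·
  (2,6): δ = 9.00°  ✓
  (3,4): δ = 147.38°  ·
  (3,5): δ = 69.51°  ·
  (3,6): δ = 25.88°  ·
  (4,5): δ = 102.12°  ·
  (4,6): δ = 58.49°  ·
  (5,6): δ = 136.37°  ·
antipodal pairs: 3

count = 3; pairs: (0,3), (1,4), (2,6)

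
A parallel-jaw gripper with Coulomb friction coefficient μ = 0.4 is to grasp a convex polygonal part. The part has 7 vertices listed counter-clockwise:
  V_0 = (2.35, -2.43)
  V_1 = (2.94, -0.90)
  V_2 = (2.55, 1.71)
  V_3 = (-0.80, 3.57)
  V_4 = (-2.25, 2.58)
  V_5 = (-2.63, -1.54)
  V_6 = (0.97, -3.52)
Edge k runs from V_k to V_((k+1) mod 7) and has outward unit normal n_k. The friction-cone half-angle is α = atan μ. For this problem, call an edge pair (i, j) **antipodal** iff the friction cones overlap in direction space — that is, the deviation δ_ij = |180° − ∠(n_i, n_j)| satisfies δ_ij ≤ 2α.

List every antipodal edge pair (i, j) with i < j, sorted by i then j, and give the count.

count = 5; pairs: (0,3), (0,4), (1,4), (2,5), (3,6)

α = atan 0.4 = 21.80°;  2α = 43.60°
n_0 = (+0.9330, -0.3598)
n_1 = (+0.9890, +0.1478)
n_2 = (+0.4854, +0.8743)
n_3 = (-0.5639, +0.8259)
n_4 = (-0.9958, +0.0918)
n_5 = (-0.4819, -0.8762)
n_6 = (+0.6198, -0.7847)
  (0,1): δ = 150.41°  ·
  (0,2): δ = 97.95°  ·
  (0,3): δ = 34.59°  ✓
  (0,4): δ = 15.82°  ✓
  (0,5): δ = 82.28°  ·
  (0,6): δ = 149.39°  ·
  (1,2): δ = 127.54°  ·
  (1,3): δ = 64.17°  ·
  (1,4): δ = 13.77°  ✓
  (1,5): δ = 52.69°  ·
  (1,6): δ = 119.81°  ·
  (2,3): δ = 116.64°  ·
  (2,4): δ = 66.23°  ·
  (2,5): δ = 0.23°  ✓
  (2,6): δ = 67.34°  ·
  (3,4): δ = 129.59°  ·
  (3,5): δ = 63.13°  ·
  (3,6): δ = 3.98°  ✓
  (4,5): δ = 113.54°  ·
  (4,6): δ = 46.43°  ·
  (5,6): δ = 112.89°  ·
antipodal pairs: 5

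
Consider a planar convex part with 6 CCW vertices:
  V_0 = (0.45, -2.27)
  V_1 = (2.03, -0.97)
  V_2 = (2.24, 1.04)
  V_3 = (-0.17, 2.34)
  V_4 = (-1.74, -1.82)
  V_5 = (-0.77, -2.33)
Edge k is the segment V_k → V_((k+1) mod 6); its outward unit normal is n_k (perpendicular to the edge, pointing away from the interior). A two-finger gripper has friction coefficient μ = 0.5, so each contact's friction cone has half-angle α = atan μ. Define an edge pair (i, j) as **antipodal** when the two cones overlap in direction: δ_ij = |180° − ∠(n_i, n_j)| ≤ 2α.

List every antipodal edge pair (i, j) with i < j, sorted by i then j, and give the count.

count = 4; pairs: (0,3), (1,3), (2,4), (2,5)

α = atan 0.5 = 26.57°;  2α = 53.13°
n_0 = (+0.6354, -0.7722)
n_1 = (+0.9946, -0.1039)
n_2 = (+0.4748, +0.8801)
n_3 = (-0.9356, +0.3531)
n_4 = (-0.4654, -0.8851)
n_5 = (+0.0491, -0.9988)
  (0,1): δ = 135.41°  ·
  (0,2): δ = 67.79°  ·
  (0,3): δ = 29.88°  ✓
  (0,4): δ = 112.82°  ·
  (0,5): δ = 143.37°  ·
  (1,2): δ = 112.38°  ·
  (1,3): δ = 14.71°  ✓
  (1,4): δ = 68.23°  ·
  (1,5): δ = 98.78°  ·
  (2,3): δ = 82.33°  ·
  (2,4): δ = 0.61°  ✓
  (2,5): δ = 31.16°  ✓
  (3,4): δ = 97.06°  ·
  (3,5): δ = 66.51°  ·
  (4,5): δ = 149.45°  ·
antipodal pairs: 4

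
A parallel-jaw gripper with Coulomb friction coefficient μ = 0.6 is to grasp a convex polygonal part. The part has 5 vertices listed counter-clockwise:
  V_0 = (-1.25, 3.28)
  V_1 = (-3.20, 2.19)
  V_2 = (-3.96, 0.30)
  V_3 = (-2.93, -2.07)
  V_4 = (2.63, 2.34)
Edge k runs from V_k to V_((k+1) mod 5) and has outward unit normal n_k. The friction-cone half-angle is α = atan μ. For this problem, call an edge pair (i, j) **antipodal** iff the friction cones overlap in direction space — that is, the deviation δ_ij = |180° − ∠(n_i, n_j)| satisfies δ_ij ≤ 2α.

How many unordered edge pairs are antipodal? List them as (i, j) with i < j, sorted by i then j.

α = atan 0.6 = 30.96°;  2α = 61.93°
n_0 = (-0.4879, +0.8729)
n_1 = (-0.9278, +0.3731)
n_2 = (-0.9171, -0.3986)
n_3 = (+0.6214, -0.7835)
n_4 = (+0.2355, +0.9719)
  (0,1): δ = 141.11°  ·
  (0,2): δ = 95.71°  ·
  (0,3): δ = 9.22°  ✓
  (0,4): δ = 137.18°  ·
  (1,2): δ = 134.60°  ·
  (1,3): δ = 29.67°  ✓
  (1,4): δ = 98.29°  ·
  (2,3): δ = 75.07°  ·
  (2,4): δ = 52.89°  ✓
  (3,4): δ = 52.04°  ✓
antipodal pairs: 4

count = 4; pairs: (0,3), (1,3), (2,4), (3,4)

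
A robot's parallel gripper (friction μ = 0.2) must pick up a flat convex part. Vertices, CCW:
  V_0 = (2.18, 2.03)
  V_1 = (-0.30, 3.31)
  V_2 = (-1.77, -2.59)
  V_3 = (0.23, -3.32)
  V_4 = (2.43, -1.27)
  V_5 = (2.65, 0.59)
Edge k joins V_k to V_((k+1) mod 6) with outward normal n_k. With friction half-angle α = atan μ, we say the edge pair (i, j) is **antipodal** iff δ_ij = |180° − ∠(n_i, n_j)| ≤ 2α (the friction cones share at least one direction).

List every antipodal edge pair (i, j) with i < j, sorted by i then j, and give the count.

count = 2; pairs: (0,2), (1,4)

α = atan 0.2 = 11.31°;  2α = 22.62°
n_0 = (+0.4586, +0.8886)
n_1 = (-0.9703, +0.2418)
n_2 = (-0.3429, -0.9394)
n_3 = (+0.6817, -0.7316)
n_4 = (+0.9931, -0.1175)
n_5 = (+0.9506, +0.3103)
  (0,1): δ = 76.69°  ·
  (0,2): δ = 7.25°  ✓
  (0,3): δ = 70.28°  ·
  (0,4): δ = 110.55°  ·
  (0,5): δ = 135.38°  ·
  (1,2): δ = 96.06°  ·
  (1,3): δ = 33.03°  ·
  (1,4): δ = 7.24°  ✓
  (1,5): δ = 32.07°  ·
  (2,3): δ = 116.97°  ·
  (2,4): δ = 76.69°  ·
  (2,5): δ = 51.87°  ·
  (3,4): δ = 139.72°  ·
  (3,5): δ = 114.90°  ·
  (4,5): δ = 155.18°  ·
antipodal pairs: 2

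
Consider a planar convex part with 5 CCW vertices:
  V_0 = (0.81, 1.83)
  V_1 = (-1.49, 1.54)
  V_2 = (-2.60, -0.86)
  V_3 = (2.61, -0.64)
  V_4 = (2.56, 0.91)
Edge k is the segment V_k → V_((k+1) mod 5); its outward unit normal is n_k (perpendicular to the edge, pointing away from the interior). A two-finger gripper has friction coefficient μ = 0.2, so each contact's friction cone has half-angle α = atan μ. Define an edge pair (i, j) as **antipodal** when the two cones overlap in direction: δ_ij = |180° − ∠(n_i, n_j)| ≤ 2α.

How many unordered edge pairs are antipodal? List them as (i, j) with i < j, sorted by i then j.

α = atan 0.2 = 11.31°;  2α = 22.62°
n_0 = (-0.1251, +0.9921)
n_1 = (-0.9076, +0.4198)
n_2 = (+0.0422, -0.9991)
n_3 = (+0.9995, +0.0322)
n_4 = (+0.4653, +0.8851)
  (0,1): δ = 122.01°  ·
  (0,2): δ = 4.77°  ✓
  (0,3): δ = 84.66°  ·
  (0,4): δ = 145.08°  ·
  (1,2): δ = 62.76°  ·
  (1,3): δ = 26.67°  ·
  (1,4): δ = 87.09°  ·
  (2,3): δ = 90.57°  ·
  (2,4): δ = 30.15°  ·
  (3,4): δ = 119.58°  ·
antipodal pairs: 1

count = 1; pairs: (0,2)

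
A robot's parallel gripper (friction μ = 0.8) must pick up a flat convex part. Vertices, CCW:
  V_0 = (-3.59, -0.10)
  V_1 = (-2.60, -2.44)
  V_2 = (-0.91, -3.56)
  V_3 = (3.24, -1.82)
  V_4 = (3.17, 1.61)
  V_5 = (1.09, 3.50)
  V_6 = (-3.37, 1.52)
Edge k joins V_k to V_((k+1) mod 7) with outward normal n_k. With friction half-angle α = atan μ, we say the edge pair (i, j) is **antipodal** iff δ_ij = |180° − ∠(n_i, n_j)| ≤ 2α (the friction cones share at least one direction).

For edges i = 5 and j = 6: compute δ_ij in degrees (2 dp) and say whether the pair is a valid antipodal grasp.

α = atan 0.8 = 38.66°;  2α = 77.32°
edge 5: e_5 = (-4.46, -1.98);  n_5 = (-0.4058, +0.9140)
edge 6: e_6 = (-0.22, -1.62);  n_6 = (-0.9909, +0.1346)
∠(n_5, n_6) = 58.33°
δ = |180° − 58.33°| = 121.67°
121.67° > 2α = 77.32°  →  invalid

δ = 121.67°, invalid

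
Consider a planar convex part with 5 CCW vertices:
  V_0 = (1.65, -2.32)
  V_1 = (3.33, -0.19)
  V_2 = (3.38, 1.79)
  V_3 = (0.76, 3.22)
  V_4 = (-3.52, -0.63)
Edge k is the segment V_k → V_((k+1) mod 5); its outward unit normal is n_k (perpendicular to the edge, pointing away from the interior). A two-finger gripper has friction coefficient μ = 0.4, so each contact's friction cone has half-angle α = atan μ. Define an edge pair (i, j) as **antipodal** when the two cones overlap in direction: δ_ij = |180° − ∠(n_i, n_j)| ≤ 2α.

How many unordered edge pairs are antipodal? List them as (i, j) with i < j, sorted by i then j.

count = 2; pairs: (0,3), (2,4)

α = atan 0.4 = 21.80°;  2α = 43.60°
n_0 = (+0.7852, -0.6193)
n_1 = (+0.9997, -0.0252)
n_2 = (+0.4791, +0.8778)
n_3 = (-0.6688, +0.7435)
n_4 = (-0.3107, -0.9505)
  (0,1): δ = 143.18°  ·
  (0,2): δ = 80.36°  ·
  (0,3): δ = 9.76°  ✓
  (0,4): δ = 110.16°  ·
  (1,2): δ = 117.18°  ·
  (1,3): δ = 46.58°  ·
  (1,4): δ = 73.34°  ·
  (2,3): δ = 109.40°  ·
  (2,4): δ = 10.52°  ✓
  (3,4): δ = 60.07°  ·
antipodal pairs: 2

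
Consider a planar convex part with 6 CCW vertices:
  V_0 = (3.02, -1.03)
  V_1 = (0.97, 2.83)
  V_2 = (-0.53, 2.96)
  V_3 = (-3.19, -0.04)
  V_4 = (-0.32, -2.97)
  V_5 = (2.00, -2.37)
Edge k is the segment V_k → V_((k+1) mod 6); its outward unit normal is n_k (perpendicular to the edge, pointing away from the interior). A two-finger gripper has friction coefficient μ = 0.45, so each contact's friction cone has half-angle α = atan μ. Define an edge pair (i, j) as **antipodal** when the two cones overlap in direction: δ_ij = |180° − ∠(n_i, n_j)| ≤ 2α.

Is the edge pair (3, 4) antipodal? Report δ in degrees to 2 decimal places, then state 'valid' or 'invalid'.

α = atan 0.45 = 24.23°;  2α = 48.46°
edge 3: e_3 = (+2.87, -2.93);  n_3 = (-0.7144, -0.6998)
edge 4: e_4 = (+2.32, +0.60);  n_4 = (+0.2504, -0.9681)
∠(n_3, n_4) = 60.09°
δ = |180° − 60.09°| = 119.91°
119.91° > 2α = 48.46°  →  invalid

δ = 119.91°, invalid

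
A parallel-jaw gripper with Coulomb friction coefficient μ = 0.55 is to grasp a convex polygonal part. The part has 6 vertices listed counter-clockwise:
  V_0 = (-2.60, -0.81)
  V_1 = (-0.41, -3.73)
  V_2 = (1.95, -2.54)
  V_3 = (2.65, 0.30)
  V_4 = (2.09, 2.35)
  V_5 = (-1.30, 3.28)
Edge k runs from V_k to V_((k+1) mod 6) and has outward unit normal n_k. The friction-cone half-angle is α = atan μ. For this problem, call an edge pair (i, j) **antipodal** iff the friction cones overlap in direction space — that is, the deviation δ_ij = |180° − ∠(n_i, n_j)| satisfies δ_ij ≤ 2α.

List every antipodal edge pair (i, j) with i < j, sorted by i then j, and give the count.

α = atan 0.55 = 28.81°;  2α = 57.62°
n_0 = (-0.8000, -0.6000)
n_1 = (+0.4502, -0.8929)
n_2 = (+0.9709, -0.2393)
n_3 = (+0.9647, +0.2635)
n_4 = (+0.2646, +0.9644)
n_5 = (-0.9530, +0.3029)
  (0,1): δ = 100.11°  ·
  (0,2): δ = 50.72°  ✓
  (0,3): δ = 21.59°  ✓
  (0,4): δ = 37.79°  ✓
  (0,5): δ = 125.50°  ·
  (1,2): δ = 130.61°  ·
  (1,3): δ = 101.48°  ·
  (1,4): δ = 42.10°  ✓
  (1,5): δ = 45.61°  ✓
  (2,3): δ = 150.88°  ·
  (2,4): δ = 91.49°  ·
  (2,5): δ = 3.79°  ✓
  (3,4): δ = 120.62°  ·
  (3,5): δ = 32.91°  ✓
  (4,5): δ = 92.29°  ·
antipodal pairs: 7

count = 7; pairs: (0,2), (0,3), (0,4), (1,4), (1,5), (2,5), (3,5)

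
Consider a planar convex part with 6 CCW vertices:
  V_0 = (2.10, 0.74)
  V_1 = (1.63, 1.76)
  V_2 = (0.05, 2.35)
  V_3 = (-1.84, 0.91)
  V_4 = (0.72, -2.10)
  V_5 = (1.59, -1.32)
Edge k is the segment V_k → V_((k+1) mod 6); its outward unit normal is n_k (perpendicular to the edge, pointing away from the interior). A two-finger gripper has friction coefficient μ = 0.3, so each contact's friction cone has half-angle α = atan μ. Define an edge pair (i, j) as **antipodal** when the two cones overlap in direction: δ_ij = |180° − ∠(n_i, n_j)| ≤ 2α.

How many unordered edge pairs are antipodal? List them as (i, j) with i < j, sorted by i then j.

α = atan 0.3 = 16.70°;  2α = 33.40°
n_0 = (+0.9082, +0.4185)
n_1 = (+0.3498, +0.9368)
n_2 = (-0.6060, +0.7954)
n_3 = (-0.7618, -0.6479)
n_4 = (+0.6675, -0.7446)
n_5 = (+0.9707, -0.2403)
  (0,1): δ = 135.22°  ·
  (0,2): δ = 77.44°  ·
  (0,3): δ = 15.64°  ✓
  (0,4): δ = 107.14°  ·
  (0,5): δ = 141.36°  ·
  (1,2): δ = 122.22°  ·
  (1,3): δ = 29.14°  ✓
  (1,4): δ = 62.35°  ·
  (1,5): δ = 96.57°  ·
  (2,3): δ = 86.92°  ·
  (2,4): δ = 4.57°  ✓
  (2,5): δ = 38.79°  ·
  (3,4): δ = 88.50°  ·
  (3,5): δ = 54.29°  ·
  (4,5): δ = 145.78°  ·
antipodal pairs: 3

count = 3; pairs: (0,3), (1,3), (2,4)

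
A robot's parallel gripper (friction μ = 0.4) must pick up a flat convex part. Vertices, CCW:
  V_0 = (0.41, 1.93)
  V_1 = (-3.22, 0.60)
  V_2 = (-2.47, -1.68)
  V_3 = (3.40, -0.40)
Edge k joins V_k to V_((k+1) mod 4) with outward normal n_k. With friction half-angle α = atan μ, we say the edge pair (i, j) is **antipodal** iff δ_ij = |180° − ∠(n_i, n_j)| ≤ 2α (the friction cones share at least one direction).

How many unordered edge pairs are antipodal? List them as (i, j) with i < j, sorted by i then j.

α = atan 0.4 = 21.80°;  2α = 43.60°
n_0 = (-0.3440, +0.9390)
n_1 = (-0.9499, -0.3125)
n_2 = (+0.2131, -0.9770)
n_3 = (+0.6147, +0.7888)
  (0,1): δ = 91.91°  ·
  (0,2): δ = 7.82°  ✓
  (0,3): δ = 121.95°  ·
  (1,2): δ = 95.91°  ·
  (1,3): δ = 33.86°  ✓
  (2,3): δ = 50.23°  ·
antipodal pairs: 2

count = 2; pairs: (0,2), (1,3)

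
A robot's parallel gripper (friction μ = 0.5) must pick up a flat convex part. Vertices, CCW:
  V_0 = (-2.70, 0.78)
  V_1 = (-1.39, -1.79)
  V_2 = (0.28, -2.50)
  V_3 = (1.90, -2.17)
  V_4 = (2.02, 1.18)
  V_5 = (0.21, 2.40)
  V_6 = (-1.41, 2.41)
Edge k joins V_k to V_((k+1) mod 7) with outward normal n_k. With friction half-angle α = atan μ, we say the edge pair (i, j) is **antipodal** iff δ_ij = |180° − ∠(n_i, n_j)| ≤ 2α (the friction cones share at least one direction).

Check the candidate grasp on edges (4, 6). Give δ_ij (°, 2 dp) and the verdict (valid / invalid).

α = atan 0.5 = 26.57°;  2α = 53.13°
edge 4: e_4 = (-1.81, +1.22);  n_4 = (+0.5589, +0.8292)
edge 6: e_6 = (-1.29, -1.63);  n_6 = (-0.7841, +0.6206)
∠(n_4, n_6) = 85.62°
δ = |180° − 85.62°| = 94.38°
94.38° > 2α = 53.13°  →  invalid

δ = 94.38°, invalid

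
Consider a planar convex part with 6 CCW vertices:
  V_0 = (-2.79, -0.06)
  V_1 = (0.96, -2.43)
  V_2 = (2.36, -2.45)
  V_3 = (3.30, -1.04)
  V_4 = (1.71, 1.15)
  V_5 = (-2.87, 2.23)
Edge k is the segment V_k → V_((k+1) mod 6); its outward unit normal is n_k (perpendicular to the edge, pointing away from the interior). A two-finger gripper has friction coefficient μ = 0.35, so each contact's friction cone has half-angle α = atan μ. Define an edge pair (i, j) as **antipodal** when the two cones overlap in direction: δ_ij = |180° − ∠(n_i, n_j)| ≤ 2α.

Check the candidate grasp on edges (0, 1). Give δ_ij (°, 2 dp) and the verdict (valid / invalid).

α = atan 0.35 = 19.29°;  2α = 38.58°
edge 0: e_0 = (+3.75, -2.37);  n_0 = (-0.5342, -0.8453)
edge 1: e_1 = (+1.40, -0.02);  n_1 = (-0.0143, -0.9999)
∠(n_0, n_1) = 31.47°
δ = |180° − 31.47°| = 148.53°
148.53° > 2α = 38.58°  →  invalid

δ = 148.53°, invalid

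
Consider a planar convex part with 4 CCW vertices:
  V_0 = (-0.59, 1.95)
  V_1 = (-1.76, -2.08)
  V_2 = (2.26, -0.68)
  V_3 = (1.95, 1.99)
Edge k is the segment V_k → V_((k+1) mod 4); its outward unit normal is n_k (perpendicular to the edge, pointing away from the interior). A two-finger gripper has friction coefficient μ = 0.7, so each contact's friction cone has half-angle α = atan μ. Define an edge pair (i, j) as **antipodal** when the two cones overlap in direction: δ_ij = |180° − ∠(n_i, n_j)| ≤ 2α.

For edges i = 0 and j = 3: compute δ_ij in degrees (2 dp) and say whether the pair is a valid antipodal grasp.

α = atan 0.7 = 34.99°;  2α = 69.98°
edge 0: e_0 = (-1.17, -4.03);  n_0 = (-0.9603, +0.2788)
edge 3: e_3 = (-2.54, -0.04);  n_3 = (-0.0157, +0.9999)
∠(n_0, n_3) = 72.91°
δ = |180° − 72.91°| = 107.09°
107.09° > 2α = 69.98°  →  invalid

δ = 107.09°, invalid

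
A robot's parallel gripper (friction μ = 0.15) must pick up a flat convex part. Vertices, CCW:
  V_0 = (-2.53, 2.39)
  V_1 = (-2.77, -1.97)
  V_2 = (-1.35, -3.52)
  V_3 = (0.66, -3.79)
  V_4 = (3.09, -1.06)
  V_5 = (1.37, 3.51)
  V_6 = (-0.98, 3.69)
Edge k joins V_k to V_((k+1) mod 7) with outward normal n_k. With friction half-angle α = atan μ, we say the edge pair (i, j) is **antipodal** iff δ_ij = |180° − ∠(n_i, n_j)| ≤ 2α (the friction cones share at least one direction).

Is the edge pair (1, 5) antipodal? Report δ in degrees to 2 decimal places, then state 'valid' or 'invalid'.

δ = 43.13°, invalid

α = atan 0.15 = 8.53°;  2α = 17.06°
edge 1: e_1 = (+1.42, -1.55);  n_1 = (-0.7374, -0.6755)
edge 5: e_5 = (-2.35, +0.18);  n_5 = (+0.0764, +0.9971)
∠(n_1, n_5) = 136.87°
δ = |180° − 136.87°| = 43.13°
43.13° > 2α = 17.06°  →  invalid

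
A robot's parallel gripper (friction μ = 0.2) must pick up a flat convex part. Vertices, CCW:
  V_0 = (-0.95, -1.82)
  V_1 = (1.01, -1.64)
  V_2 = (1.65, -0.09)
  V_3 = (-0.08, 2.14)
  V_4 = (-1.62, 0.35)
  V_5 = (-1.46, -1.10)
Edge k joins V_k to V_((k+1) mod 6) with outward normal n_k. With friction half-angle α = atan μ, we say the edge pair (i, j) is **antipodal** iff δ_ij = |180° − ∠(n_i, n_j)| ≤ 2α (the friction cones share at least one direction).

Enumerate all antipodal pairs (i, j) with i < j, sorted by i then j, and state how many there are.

count = 2; pairs: (1,3), (2,5)

α = atan 0.2 = 11.31°;  2α = 22.62°
n_0 = (+0.0915, -0.9958)
n_1 = (+0.9243, -0.3816)
n_2 = (+0.7901, +0.6130)
n_3 = (-0.7581, +0.6522)
n_4 = (-0.9940, -0.1097)
n_5 = (-0.8160, -0.5780)
  (0,1): δ = 117.68°  ·
  (0,2): δ = 57.44°  ·
  (0,3): δ = 44.05°  ·
  (0,4): δ = 91.05°  ·
  (0,5): δ = 120.06°  ·
  (1,2): δ = 119.76°  ·
  (1,3): δ = 18.27°  ✓
  (1,4): δ = 28.73°  ·
  (1,5): δ = 57.75°  ·
  (2,3): δ = 78.51°  ·
  (2,4): δ = 31.51°  ·
  (2,5): δ = 2.49°  ✓
  (3,4): δ = 133.00°  ·
  (3,5): δ = 103.98°  ·
  (4,5): δ = 150.99°  ·
antipodal pairs: 2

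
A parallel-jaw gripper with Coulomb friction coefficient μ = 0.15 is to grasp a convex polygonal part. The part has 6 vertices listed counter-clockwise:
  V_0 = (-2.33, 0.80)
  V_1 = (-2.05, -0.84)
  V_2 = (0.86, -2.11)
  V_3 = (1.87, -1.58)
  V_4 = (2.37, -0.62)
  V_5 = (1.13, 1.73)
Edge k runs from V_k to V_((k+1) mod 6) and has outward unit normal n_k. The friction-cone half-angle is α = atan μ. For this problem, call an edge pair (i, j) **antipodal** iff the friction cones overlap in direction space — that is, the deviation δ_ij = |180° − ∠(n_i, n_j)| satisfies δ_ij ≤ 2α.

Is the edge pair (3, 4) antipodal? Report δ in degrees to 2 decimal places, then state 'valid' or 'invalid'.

α = atan 0.15 = 8.53°;  2α = 17.06°
edge 3: e_3 = (+0.50, +0.96);  n_3 = (+0.8869, -0.4619)
edge 4: e_4 = (-1.24, +2.35);  n_4 = (+0.8844, +0.4667)
∠(n_3, n_4) = 55.33°
δ = |180° − 55.33°| = 124.67°
124.67° > 2α = 17.06°  →  invalid

δ = 124.67°, invalid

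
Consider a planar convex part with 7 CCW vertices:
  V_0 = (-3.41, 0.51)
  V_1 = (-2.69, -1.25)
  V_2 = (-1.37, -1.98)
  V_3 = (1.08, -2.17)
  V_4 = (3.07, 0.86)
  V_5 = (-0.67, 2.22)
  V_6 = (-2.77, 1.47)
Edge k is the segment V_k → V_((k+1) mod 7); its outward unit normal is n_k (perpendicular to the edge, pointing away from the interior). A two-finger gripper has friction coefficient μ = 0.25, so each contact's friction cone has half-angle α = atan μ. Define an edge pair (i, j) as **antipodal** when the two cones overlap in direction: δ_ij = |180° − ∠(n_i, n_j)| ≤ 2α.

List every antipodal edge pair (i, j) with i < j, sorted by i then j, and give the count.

α = atan 0.25 = 14.04°;  2α = 28.07°
n_0 = (-0.9255, -0.3786)
n_1 = (-0.4840, -0.8751)
n_2 = (-0.0773, -0.9970)
n_3 = (+0.8359, -0.5490)
n_4 = (+0.3417, +0.9398)
n_5 = (-0.3363, +0.9417)
n_6 = (-0.8321, +0.5547)
  (0,1): δ = 141.19°  ·
  (0,2): δ = 116.68°  ·
  (0,3): δ = 55.54°  ·
  (0,4): δ = 47.77°  ·
  (0,5): δ = 87.40°  ·
  (0,6): δ = 124.06°  ·
  (1,2): δ = 155.49°  ·
  (1,3): δ = 94.35°  ·
  (1,4): δ = 8.96°  ✓
  (1,5): δ = 48.60°  ·
  (1,6): δ = 85.25°  ·
  (2,3): δ = 118.86°  ·
  (2,4): δ = 15.55°  ✓
  (2,5): δ = 24.09°  ✓
  (2,6): δ = 60.74°  ·
  (3,4): δ = 76.69°  ·
  (3,5): δ = 37.05°  ·
  (3,6): δ = 0.39°  ✓
  (4,5): δ = 140.36°  ·
  (4,6): δ = 103.71°  ·
  (5,6): δ = 143.34°  ·
antipodal pairs: 4

count = 4; pairs: (1,4), (2,4), (2,5), (3,6)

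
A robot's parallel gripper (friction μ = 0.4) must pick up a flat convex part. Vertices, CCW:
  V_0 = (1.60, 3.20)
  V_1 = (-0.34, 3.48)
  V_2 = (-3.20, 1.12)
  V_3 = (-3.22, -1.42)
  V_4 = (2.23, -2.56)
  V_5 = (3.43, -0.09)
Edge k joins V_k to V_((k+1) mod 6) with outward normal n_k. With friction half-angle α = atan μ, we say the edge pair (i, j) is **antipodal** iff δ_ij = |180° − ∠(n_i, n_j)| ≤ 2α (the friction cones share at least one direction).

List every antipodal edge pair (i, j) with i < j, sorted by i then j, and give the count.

α = atan 0.4 = 21.80°;  2α = 43.60°
n_0 = (+0.1428, +0.9897)
n_1 = (-0.6365, +0.7713)
n_2 = (-1.0000, +0.0079)
n_3 = (-0.2047, -0.9788)
n_4 = (+0.8995, -0.4370)
n_5 = (+0.8739, +0.4861)
  (0,1): δ = 132.26°  ·
  (0,2): δ = 82.24°  ·
  (0,3): δ = 3.60°  ✓
  (0,4): δ = 72.30°  ·
  (0,5): δ = 127.30°  ·
  (1,2): δ = 129.98°  ·
  (1,3): δ = 51.34°  ·
  (1,4): δ = 24.56°  ✓
  (1,5): δ = 79.56°  ·
  (2,3): δ = 101.36°  ·
  (2,4): δ = 25.46°  ✓
  (2,5): δ = 29.54°  ✓
  (3,4): δ = 104.10°  ·
  (3,5): δ = 49.10°  ·
  (4,5): δ = 125.00°  ·
antipodal pairs: 4

count = 4; pairs: (0,3), (1,4), (2,4), (2,5)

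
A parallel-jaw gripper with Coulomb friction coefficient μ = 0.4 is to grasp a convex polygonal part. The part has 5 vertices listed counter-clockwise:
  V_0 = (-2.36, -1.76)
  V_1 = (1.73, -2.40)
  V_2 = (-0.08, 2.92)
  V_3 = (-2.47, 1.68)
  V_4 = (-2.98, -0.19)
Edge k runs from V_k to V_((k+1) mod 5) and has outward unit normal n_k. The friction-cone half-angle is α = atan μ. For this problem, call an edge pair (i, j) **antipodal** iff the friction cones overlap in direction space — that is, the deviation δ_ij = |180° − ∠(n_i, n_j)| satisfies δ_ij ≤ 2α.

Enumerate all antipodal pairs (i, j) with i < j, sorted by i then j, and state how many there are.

count = 3; pairs: (0,2), (1,3), (1,4)

α = atan 0.4 = 21.80°;  2α = 43.60°
n_0 = (-0.1546, -0.9880)
n_1 = (+0.9467, +0.3221)
n_2 = (-0.4605, +0.8876)
n_3 = (-0.9648, +0.2631)
n_4 = (-0.9301, -0.3673)
  (0,1): δ = 62.32°  ·
  (0,2): δ = 36.32°  ✓
  (0,3): δ = 83.64°  ·
  (0,4): δ = 120.44°  ·
  (1,2): δ = 81.37°  ·
  (1,3): δ = 34.04°  ✓
  (1,4): δ = 2.76°  ✓
  (2,3): δ = 132.68°  ·
  (2,4): δ = 95.87°  ·
  (3,4): δ = 143.20°  ·
antipodal pairs: 3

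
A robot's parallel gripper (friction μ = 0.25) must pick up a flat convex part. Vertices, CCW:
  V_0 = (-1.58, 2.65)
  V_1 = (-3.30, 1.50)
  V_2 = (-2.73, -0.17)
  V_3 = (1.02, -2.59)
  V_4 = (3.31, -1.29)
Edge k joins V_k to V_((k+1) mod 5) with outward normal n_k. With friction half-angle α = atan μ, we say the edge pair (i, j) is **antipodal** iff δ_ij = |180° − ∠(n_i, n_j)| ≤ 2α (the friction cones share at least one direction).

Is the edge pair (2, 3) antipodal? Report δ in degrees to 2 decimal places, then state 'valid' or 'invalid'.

α = atan 0.25 = 14.04°;  2α = 28.07°
edge 2: e_2 = (+3.75, -2.42);  n_2 = (-0.5422, -0.8402)
edge 3: e_3 = (+2.29, +1.30);  n_3 = (+0.4937, -0.8696)
∠(n_2, n_3) = 62.42°
δ = |180° − 62.42°| = 117.58°
117.58° > 2α = 28.07°  →  invalid

δ = 117.58°, invalid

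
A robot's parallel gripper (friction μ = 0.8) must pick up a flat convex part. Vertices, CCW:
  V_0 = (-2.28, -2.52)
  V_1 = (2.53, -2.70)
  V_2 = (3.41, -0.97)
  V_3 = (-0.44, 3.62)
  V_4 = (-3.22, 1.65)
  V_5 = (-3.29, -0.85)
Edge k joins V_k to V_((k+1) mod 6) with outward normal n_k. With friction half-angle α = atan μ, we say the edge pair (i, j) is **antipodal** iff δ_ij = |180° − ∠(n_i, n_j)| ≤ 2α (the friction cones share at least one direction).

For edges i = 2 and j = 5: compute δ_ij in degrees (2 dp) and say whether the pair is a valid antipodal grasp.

α = atan 0.8 = 38.66°;  2α = 77.32°
edge 2: e_2 = (-3.85, +4.59);  n_2 = (+0.7662, +0.6426)
edge 5: e_5 = (+1.01, -1.67);  n_5 = (-0.8557, -0.5175)
∠(n_2, n_5) = 171.18°
δ = |180° − 171.18°| = 8.82°
8.82° ≤ 2α = 77.32°  →  valid

δ = 8.82°, valid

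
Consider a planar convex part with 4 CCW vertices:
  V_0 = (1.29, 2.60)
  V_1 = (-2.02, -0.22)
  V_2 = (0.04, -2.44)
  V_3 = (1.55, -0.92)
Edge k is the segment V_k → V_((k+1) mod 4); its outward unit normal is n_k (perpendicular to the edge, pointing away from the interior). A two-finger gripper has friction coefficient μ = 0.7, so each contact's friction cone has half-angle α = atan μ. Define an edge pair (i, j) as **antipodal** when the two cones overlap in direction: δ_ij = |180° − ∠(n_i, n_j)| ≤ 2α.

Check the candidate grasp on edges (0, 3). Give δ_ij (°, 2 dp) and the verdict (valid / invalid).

α = atan 0.7 = 34.99°;  2α = 69.98°
edge 0: e_0 = (-3.31, -2.82);  n_0 = (-0.6485, +0.7612)
edge 3: e_3 = (-0.26, +3.52);  n_3 = (+0.9973, +0.0737)
∠(n_0, n_3) = 126.21°
δ = |180° − 126.21°| = 53.79°
53.79° ≤ 2α = 69.98°  →  valid

δ = 53.79°, valid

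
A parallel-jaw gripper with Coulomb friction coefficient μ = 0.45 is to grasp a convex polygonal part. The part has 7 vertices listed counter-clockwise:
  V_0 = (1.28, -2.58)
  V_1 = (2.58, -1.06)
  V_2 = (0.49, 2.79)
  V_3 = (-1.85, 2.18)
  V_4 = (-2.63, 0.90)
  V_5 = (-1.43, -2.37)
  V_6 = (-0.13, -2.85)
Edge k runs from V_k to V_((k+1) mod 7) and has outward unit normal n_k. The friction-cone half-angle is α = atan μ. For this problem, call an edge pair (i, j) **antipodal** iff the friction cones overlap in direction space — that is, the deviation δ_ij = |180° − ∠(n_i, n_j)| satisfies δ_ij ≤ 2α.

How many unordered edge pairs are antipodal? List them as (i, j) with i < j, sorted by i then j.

α = atan 0.45 = 24.23°;  2α = 48.46°
n_0 = (+0.7600, -0.6500)
n_1 = (+0.8789, +0.4771)
n_2 = (-0.2523, +0.9677)
n_3 = (-0.8539, +0.5204)
n_4 = (-0.9388, -0.3445)
n_5 = (-0.3464, -0.9381)
n_6 = (+0.1881, -0.9822)
  (0,1): δ = 110.97°  ·
  (0,2): δ = 34.85°  ✓
  (0,3): δ = 9.18°  ✓
  (0,4): δ = 60.69°  ·
  (0,5): δ = 110.27°  ·
  (0,6): δ = 141.38°  ·
  (1,2): δ = 103.88°  ·
  (1,3): δ = 59.85°  ·
  (1,4): δ = 8.34°  ✓
  (1,5): δ = 41.24°  ✓
  (1,6): δ = 72.34°  ·
  (2,3): δ = 135.97°  ·
  (2,4): δ = 84.46°  ·
  (2,5): δ = 34.88°  ✓
  (2,6): δ = 3.77°  ✓
  (3,4): δ = 128.49°  ·
  (3,5): δ = 78.91°  ·
  (3,6): δ = 47.80°  ✓
  (4,5): δ = 130.42°  ·
  (4,6): δ = 99.31°  ·
  (5,6): δ = 148.89°  ·
antipodal pairs: 7

count = 7; pairs: (0,2), (0,3), (1,4), (1,5), (2,5), (2,6), (3,6)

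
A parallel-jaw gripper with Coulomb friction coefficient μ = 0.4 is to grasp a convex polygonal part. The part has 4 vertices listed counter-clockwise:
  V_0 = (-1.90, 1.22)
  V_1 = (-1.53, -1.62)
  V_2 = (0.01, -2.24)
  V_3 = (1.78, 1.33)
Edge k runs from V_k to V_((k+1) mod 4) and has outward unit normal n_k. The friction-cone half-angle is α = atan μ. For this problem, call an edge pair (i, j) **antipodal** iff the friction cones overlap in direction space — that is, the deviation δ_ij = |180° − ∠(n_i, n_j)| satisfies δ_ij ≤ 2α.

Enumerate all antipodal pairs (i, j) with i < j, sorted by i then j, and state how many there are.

count = 2; pairs: (0,2), (1,3)

α = atan 0.4 = 21.80°;  2α = 43.60°
n_0 = (-0.9916, -0.1292)
n_1 = (-0.3735, -0.9276)
n_2 = (+0.8959, -0.4442)
n_3 = (-0.0299, +0.9996)
  (0,1): δ = 119.35°  ·
  (0,2): δ = 33.79°  ✓
  (0,3): δ = 84.29°  ·
  (1,2): δ = 94.44°  ·
  (1,3): δ = 23.64°  ✓
  (2,3): δ = 61.92°  ·
antipodal pairs: 2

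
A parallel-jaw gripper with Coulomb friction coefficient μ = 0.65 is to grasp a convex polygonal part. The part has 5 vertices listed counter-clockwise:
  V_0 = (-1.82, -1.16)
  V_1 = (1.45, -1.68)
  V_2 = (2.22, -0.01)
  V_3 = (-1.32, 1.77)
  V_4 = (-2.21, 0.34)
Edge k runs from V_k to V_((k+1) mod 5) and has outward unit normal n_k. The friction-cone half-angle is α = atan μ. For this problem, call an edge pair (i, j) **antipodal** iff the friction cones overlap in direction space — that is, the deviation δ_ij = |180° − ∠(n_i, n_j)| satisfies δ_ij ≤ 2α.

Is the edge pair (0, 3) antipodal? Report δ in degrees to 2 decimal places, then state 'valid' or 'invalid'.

α = atan 0.65 = 33.02°;  2α = 66.05°
edge 0: e_0 = (+3.27, -0.52);  n_0 = (-0.1570, -0.9876)
edge 3: e_3 = (-0.89, -1.43);  n_3 = (-0.8490, +0.5284)
∠(n_0, n_3) = 112.86°
δ = |180° − 112.86°| = 67.14°
67.14° > 2α = 66.05°  →  invalid

δ = 67.14°, invalid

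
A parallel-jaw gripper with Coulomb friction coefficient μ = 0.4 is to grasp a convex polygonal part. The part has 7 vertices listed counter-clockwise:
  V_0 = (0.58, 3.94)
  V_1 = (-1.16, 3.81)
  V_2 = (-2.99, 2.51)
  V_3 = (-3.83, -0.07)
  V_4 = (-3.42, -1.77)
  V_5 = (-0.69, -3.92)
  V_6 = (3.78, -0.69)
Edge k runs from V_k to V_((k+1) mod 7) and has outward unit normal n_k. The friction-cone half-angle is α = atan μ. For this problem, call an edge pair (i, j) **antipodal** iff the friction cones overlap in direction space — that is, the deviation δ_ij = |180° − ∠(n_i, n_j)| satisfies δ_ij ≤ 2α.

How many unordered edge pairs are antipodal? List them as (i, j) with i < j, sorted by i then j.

α = atan 0.4 = 21.80°;  2α = 43.60°
n_0 = (-0.0745, +0.9972)
n_1 = (-0.5791, +0.8152)
n_2 = (-0.9509, +0.3096)
n_3 = (-0.9721, -0.2345)
n_4 = (-0.6187, -0.7856)
n_5 = (+0.5857, -0.8105)
n_6 = (+0.8226, +0.5686)
  (0,1): δ = 148.88°  ·
  (0,2): δ = 112.31°  ·
  (0,3): δ = 80.71°  ·
  (0,4): δ = 42.49°  ✓
  (0,5): δ = 31.58°  ✓
  (0,6): δ = 120.38°  ·
  (1,2): δ = 143.42°  ·
  (1,3): δ = 111.83°  ·
  (1,4): δ = 73.61°  ·
  (1,5): δ = 0.46°  ✓
  (1,6): δ = 89.26°  ·
  (2,3): δ = 148.41°  ·
  (2,4): δ = 110.19°  ·
  (2,5): δ = 36.11°  ✓
  (2,6): δ = 52.68°  ·
  (3,4): δ = 141.78°  ·
  (3,5): δ = 67.71°  ·
  (3,6): δ = 21.09°  ✓
  (4,5): δ = 105.93°  ·
  (4,6): δ = 17.13°  ✓
  (5,6): δ = 91.20°  ·
antipodal pairs: 6

count = 6; pairs: (0,4), (0,5), (1,5), (2,5), (3,6), (4,6)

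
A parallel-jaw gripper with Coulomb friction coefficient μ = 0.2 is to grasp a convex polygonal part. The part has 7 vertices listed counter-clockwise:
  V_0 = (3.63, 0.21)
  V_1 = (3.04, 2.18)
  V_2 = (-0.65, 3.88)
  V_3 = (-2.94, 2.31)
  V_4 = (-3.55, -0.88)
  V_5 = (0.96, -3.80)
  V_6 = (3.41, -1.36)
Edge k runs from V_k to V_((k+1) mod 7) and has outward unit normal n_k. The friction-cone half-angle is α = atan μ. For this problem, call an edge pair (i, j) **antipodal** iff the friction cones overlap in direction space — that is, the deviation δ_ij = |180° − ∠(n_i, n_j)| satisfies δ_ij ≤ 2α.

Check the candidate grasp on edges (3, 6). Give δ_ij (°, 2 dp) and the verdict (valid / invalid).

α = atan 0.2 = 11.31°;  2α = 22.62°
edge 3: e_3 = (-0.61, -3.19);  n_3 = (-0.9822, +0.1878)
edge 6: e_6 = (+0.22, +1.57);  n_6 = (+0.9903, -0.1388)
∠(n_3, n_6) = 177.15°
δ = |180° − 177.15°| = 2.85°
2.85° ≤ 2α = 22.62°  →  valid

δ = 2.85°, valid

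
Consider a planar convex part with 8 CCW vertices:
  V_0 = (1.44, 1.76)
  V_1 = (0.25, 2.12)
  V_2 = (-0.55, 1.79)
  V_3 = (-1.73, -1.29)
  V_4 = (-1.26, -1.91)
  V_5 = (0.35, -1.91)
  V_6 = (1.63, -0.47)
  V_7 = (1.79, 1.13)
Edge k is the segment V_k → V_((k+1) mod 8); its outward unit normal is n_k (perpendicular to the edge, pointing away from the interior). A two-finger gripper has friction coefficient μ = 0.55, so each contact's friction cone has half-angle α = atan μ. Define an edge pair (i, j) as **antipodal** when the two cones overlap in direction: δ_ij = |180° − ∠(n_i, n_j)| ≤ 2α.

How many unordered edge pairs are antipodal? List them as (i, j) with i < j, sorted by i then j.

count = 9; pairs: (0,3), (0,4), (1,4), (1,5), (2,5), (2,6), (2,7), (3,6), (3,7)

α = atan 0.55 = 28.81°;  2α = 57.62°
n_0 = (+0.2896, +0.9572)
n_1 = (-0.3813, +0.9244)
n_2 = (-0.9338, +0.3578)
n_3 = (-0.7969, -0.6041)
n_4 = (+0.0000, -1.0000)
n_5 = (+0.7474, -0.6644)
n_6 = (+0.9950, -0.0995)
n_7 = (+0.8742, +0.4856)
  (0,1): δ = 140.75°  ·
  (0,2): δ = 94.13°  ·
  (0,3): δ = 36.00°  ✓
  (0,4): δ = 16.83°  ✓
  (0,5): δ = 65.20°  ·
  (0,6): δ = 101.12°  ·
  (0,7): δ = 135.89°  ·
  (1,2): δ = 133.38°  ·
  (1,3): δ = 75.25°  ·
  (1,4): δ = 22.42°  ✓
  (1,5): δ = 25.95°  ✓
  (1,6): δ = 61.87°  ·
  (1,7): δ = 96.64°  ·
  (2,3): δ = 121.87°  ·
  (2,4): δ = 69.04°  ·
  (2,5): δ = 20.67°  ✓
  (2,6): δ = 15.25°  ✓
  (2,7): δ = 50.02°  ✓
  (3,4): δ = 127.16°  ·
  (3,5): δ = 78.80°  ·
  (3,6): δ = 42.88°  ✓
  (3,7): δ = 8.11°  ✓
  (4,5): δ = 131.63°  ·
  (4,6): δ = 95.71°  ·
  (4,7): δ = 60.95°  ·
  (5,6): δ = 144.08°  ·
  (5,7): δ = 109.31°  ·
  (6,7): δ = 145.23°  ·
antipodal pairs: 9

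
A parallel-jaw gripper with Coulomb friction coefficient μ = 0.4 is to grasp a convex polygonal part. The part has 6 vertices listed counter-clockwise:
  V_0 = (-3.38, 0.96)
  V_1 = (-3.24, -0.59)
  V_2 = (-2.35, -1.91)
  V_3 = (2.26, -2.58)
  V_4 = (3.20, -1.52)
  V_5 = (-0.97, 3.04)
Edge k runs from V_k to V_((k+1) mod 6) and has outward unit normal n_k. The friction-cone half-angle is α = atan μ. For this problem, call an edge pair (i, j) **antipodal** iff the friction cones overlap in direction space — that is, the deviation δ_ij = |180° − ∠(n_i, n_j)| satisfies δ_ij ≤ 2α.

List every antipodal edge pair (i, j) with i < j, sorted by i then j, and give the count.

count = 4; pairs: (0,4), (1,4), (2,4), (3,5)

α = atan 0.4 = 21.80°;  2α = 43.60°
n_0 = (-0.9959, -0.0900)
n_1 = (-0.8291, -0.5590)
n_2 = (-0.1438, -0.9896)
n_3 = (+0.7482, -0.6635)
n_4 = (+0.7380, +0.6748)
n_5 = (-0.6534, +0.7570)
  (0,1): δ = 151.17°  ·
  (0,2): δ = 103.43°  ·
  (0,3): δ = 46.73°  ·
  (0,4): δ = 37.28°  ✓
  (0,5): δ = 125.64°  ·
  (1,2): δ = 132.26°  ·
  (1,3): δ = 75.56°  ·
  (1,4): δ = 8.45°  ✓
  (1,5): δ = 96.81°  ·
  (2,3): δ = 123.30°  ·
  (2,4): δ = 39.29°  ✓
  (2,5): δ = 49.07°  ·
  (3,4): δ = 95.99°  ·
  (3,5): δ = 7.64°  ✓
  (4,5): δ = 91.65°  ·
antipodal pairs: 4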